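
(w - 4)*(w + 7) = w^2 + 3*w - 28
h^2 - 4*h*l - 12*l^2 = (h - 6*l)*(h + 2*l)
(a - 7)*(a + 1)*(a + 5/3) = a^3 - 13*a^2/3 - 17*a - 35/3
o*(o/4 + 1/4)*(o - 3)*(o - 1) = o^4/4 - 3*o^3/4 - o^2/4 + 3*o/4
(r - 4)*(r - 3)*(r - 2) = r^3 - 9*r^2 + 26*r - 24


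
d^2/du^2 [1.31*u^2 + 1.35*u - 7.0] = 2.62000000000000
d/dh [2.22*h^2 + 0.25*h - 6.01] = 4.44*h + 0.25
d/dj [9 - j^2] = -2*j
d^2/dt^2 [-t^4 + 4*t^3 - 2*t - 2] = 12*t*(2 - t)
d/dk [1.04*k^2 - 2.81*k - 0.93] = 2.08*k - 2.81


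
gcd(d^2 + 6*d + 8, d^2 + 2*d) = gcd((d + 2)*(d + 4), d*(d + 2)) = d + 2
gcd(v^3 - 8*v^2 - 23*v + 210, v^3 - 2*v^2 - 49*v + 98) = v - 7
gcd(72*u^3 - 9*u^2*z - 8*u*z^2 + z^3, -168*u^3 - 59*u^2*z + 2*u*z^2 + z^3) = -24*u^2 - 5*u*z + z^2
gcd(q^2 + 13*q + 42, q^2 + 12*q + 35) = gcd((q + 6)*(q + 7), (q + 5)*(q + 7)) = q + 7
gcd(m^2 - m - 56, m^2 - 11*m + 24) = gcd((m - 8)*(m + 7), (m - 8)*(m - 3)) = m - 8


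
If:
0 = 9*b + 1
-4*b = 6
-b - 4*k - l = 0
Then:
No Solution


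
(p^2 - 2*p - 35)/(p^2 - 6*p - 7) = (p + 5)/(p + 1)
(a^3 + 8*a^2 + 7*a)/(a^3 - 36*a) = (a^2 + 8*a + 7)/(a^2 - 36)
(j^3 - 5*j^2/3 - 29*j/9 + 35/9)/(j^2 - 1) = (9*j^2 - 6*j - 35)/(9*(j + 1))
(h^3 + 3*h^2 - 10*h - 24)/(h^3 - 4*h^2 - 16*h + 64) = (h^2 - h - 6)/(h^2 - 8*h + 16)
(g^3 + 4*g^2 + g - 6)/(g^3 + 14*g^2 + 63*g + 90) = (g^2 + g - 2)/(g^2 + 11*g + 30)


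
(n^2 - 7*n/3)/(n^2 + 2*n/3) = (3*n - 7)/(3*n + 2)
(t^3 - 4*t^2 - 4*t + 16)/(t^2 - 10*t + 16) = (t^2 - 2*t - 8)/(t - 8)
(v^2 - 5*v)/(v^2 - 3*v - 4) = v*(5 - v)/(-v^2 + 3*v + 4)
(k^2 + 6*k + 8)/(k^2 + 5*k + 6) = (k + 4)/(k + 3)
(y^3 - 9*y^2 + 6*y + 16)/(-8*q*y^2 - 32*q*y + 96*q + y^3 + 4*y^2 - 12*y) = (y^2 - 7*y - 8)/(-8*q*y - 48*q + y^2 + 6*y)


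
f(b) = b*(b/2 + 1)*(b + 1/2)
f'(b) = b*(b/2 + 1) + b*(b + 1/2)/2 + (b/2 + 1)*(b + 1/2)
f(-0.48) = -0.01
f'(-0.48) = -0.35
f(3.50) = 38.50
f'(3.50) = 27.62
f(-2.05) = -0.08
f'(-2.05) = 1.68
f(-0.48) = -0.01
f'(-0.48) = -0.35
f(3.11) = 28.69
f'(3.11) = 22.78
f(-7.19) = -124.82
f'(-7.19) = 60.07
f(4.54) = 74.82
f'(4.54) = 42.77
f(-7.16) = -123.03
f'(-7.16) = 59.50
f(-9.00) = -267.75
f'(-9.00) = 99.50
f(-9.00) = -267.75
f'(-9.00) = 99.50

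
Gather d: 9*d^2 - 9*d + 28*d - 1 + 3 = 9*d^2 + 19*d + 2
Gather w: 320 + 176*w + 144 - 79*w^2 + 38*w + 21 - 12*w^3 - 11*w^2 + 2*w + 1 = -12*w^3 - 90*w^2 + 216*w + 486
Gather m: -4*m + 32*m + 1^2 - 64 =28*m - 63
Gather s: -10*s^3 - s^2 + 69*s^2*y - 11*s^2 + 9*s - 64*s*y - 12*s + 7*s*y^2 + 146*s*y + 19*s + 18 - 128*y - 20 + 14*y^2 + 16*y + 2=-10*s^3 + s^2*(69*y - 12) + s*(7*y^2 + 82*y + 16) + 14*y^2 - 112*y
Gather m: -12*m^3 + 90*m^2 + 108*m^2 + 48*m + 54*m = -12*m^3 + 198*m^2 + 102*m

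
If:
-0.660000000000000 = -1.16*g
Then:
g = 0.57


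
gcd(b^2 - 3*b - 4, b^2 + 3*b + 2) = b + 1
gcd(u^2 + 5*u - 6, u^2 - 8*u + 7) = u - 1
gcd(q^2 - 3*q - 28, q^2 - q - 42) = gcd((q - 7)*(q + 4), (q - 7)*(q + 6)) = q - 7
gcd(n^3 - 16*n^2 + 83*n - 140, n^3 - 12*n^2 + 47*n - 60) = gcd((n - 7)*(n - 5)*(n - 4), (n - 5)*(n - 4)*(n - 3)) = n^2 - 9*n + 20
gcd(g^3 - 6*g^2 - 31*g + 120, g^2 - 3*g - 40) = g^2 - 3*g - 40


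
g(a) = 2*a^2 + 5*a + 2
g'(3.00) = 17.00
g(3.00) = 35.00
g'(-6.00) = -19.00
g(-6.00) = 44.00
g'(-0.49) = 3.04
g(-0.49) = 0.03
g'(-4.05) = -11.20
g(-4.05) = 14.56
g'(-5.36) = -16.44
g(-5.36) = 32.66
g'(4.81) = 24.24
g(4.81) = 72.32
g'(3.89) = 20.56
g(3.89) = 51.71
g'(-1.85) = -2.40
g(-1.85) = -0.40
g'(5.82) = 28.28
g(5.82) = 98.84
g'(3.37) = 18.48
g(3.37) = 41.56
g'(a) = 4*a + 5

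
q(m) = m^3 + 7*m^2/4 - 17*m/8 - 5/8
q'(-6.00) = 84.88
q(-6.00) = -140.88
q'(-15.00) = 620.38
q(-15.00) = -2950.00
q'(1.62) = 11.42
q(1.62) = 4.78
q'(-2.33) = 6.01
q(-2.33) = 1.18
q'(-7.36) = 134.62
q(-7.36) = -288.88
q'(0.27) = -0.96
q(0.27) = -1.05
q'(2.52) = 25.75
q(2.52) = 21.14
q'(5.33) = 101.76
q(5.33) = 189.18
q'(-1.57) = -0.23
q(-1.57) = 3.15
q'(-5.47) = 68.49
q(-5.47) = -100.31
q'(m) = 3*m^2 + 7*m/2 - 17/8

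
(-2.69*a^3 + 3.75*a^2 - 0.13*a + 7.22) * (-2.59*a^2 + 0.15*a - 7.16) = 6.9671*a^5 - 10.116*a^4 + 20.1596*a^3 - 45.5693*a^2 + 2.0138*a - 51.6952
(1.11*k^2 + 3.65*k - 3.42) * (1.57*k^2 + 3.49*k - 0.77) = 1.7427*k^4 + 9.6044*k^3 + 6.5144*k^2 - 14.7463*k + 2.6334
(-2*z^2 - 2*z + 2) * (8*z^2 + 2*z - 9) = -16*z^4 - 20*z^3 + 30*z^2 + 22*z - 18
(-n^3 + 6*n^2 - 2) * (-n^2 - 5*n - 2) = n^5 - n^4 - 28*n^3 - 10*n^2 + 10*n + 4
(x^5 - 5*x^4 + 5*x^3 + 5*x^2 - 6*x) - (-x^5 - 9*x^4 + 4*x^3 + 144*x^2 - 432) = 2*x^5 + 4*x^4 + x^3 - 139*x^2 - 6*x + 432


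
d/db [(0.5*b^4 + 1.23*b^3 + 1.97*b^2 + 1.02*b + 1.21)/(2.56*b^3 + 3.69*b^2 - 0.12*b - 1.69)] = (1.28*b^6 + 3.69*b^5 - 0.6845*b^4 - 8.8976*b^3 - 19.5291*b^2 - 15.5884*b - 1.5786)/(6.5536*b^6 + 18.8928*b^5 + 13.0017*b^4 - 9.5384*b^3 - 12.4578*b^2 + 0.4056*b + 2.8561)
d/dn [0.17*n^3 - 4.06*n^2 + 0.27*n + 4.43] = 0.51*n^2 - 8.12*n + 0.27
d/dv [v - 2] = 1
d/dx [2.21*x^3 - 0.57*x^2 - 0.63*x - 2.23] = 6.63*x^2 - 1.14*x - 0.63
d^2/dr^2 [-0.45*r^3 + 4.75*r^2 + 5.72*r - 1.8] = 9.5 - 2.7*r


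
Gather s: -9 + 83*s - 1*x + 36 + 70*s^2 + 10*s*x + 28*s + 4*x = 70*s^2 + s*(10*x + 111) + 3*x + 27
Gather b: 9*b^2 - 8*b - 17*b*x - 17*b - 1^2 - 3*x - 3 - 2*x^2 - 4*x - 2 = 9*b^2 + b*(-17*x - 25) - 2*x^2 - 7*x - 6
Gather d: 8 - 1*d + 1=9 - d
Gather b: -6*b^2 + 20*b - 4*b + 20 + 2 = -6*b^2 + 16*b + 22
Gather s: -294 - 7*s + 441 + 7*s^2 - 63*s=7*s^2 - 70*s + 147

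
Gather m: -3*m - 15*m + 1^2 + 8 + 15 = 24 - 18*m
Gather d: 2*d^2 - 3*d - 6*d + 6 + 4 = 2*d^2 - 9*d + 10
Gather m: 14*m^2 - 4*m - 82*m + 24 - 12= 14*m^2 - 86*m + 12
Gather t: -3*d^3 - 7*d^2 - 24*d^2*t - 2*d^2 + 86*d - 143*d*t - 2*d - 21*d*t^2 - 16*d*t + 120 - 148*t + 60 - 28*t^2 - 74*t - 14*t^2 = -3*d^3 - 9*d^2 + 84*d + t^2*(-21*d - 42) + t*(-24*d^2 - 159*d - 222) + 180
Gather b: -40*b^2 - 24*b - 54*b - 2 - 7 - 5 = -40*b^2 - 78*b - 14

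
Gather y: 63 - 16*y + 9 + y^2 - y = y^2 - 17*y + 72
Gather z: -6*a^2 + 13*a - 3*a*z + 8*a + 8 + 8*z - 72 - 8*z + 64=-6*a^2 - 3*a*z + 21*a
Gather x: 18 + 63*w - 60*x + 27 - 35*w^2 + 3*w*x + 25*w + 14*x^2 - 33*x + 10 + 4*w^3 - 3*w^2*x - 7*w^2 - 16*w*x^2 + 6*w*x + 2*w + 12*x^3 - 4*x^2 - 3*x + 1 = 4*w^3 - 42*w^2 + 90*w + 12*x^3 + x^2*(10 - 16*w) + x*(-3*w^2 + 9*w - 96) + 56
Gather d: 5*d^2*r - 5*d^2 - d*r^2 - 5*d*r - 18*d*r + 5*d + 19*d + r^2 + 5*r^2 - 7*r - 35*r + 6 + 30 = d^2*(5*r - 5) + d*(-r^2 - 23*r + 24) + 6*r^2 - 42*r + 36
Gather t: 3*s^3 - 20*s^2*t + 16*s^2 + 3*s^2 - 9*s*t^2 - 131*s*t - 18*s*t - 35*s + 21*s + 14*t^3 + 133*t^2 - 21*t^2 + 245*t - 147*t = 3*s^3 + 19*s^2 - 14*s + 14*t^3 + t^2*(112 - 9*s) + t*(-20*s^2 - 149*s + 98)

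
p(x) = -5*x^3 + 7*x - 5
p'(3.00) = -128.00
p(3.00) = -119.00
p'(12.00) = -2153.00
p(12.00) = -8561.00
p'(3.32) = -158.34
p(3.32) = -164.73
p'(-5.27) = -409.59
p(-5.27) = 689.93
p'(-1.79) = -41.06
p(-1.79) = 11.15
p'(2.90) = -119.15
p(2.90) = -106.64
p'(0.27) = 5.91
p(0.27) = -3.21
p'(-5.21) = -400.16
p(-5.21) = 665.63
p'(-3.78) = -207.33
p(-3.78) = 238.59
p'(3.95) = -227.04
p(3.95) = -285.50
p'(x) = 7 - 15*x^2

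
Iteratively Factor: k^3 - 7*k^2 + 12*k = (k - 4)*(k^2 - 3*k) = (k - 4)*(k - 3)*(k)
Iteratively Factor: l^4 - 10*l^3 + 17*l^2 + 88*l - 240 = (l - 5)*(l^3 - 5*l^2 - 8*l + 48) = (l - 5)*(l - 4)*(l^2 - l - 12) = (l - 5)*(l - 4)^2*(l + 3)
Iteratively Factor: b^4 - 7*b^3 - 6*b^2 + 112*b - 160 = (b + 4)*(b^3 - 11*b^2 + 38*b - 40) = (b - 5)*(b + 4)*(b^2 - 6*b + 8) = (b - 5)*(b - 2)*(b + 4)*(b - 4)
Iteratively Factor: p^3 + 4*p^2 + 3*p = (p + 3)*(p^2 + p) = (p + 1)*(p + 3)*(p)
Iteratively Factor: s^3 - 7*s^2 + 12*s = (s - 3)*(s^2 - 4*s) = s*(s - 3)*(s - 4)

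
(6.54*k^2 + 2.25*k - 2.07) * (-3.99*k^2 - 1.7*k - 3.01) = -26.0946*k^4 - 20.0955*k^3 - 15.2511*k^2 - 3.2535*k + 6.2307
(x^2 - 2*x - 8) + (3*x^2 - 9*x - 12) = 4*x^2 - 11*x - 20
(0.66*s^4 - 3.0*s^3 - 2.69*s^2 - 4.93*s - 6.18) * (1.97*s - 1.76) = 1.3002*s^5 - 7.0716*s^4 - 0.0192999999999994*s^3 - 4.9777*s^2 - 3.4978*s + 10.8768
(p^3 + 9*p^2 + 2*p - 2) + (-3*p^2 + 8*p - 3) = p^3 + 6*p^2 + 10*p - 5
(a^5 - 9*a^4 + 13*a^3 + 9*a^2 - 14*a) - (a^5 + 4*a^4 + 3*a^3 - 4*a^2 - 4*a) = -13*a^4 + 10*a^3 + 13*a^2 - 10*a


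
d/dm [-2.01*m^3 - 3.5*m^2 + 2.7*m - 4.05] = -6.03*m^2 - 7.0*m + 2.7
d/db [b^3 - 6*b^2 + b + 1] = 3*b^2 - 12*b + 1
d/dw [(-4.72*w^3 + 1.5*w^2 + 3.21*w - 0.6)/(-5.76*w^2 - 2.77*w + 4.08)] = (27.1872*w^4 + 26.1488*w^3 - 43.4382*w^2 + 5.328*w + 11.4348)/(33.1776*w^4 + 31.9104*w^3 - 39.3287*w^2 - 22.6032*w + 16.6464)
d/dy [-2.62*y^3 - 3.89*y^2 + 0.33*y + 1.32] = -7.86*y^2 - 7.78*y + 0.33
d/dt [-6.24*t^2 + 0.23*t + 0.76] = 0.23 - 12.48*t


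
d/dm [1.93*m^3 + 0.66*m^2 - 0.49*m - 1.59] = 5.79*m^2 + 1.32*m - 0.49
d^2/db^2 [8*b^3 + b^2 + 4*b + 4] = 48*b + 2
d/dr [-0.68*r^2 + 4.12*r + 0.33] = 4.12 - 1.36*r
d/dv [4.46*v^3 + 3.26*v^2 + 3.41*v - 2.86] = 13.38*v^2 + 6.52*v + 3.41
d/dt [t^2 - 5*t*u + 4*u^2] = 2*t - 5*u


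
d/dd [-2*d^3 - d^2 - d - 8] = -6*d^2 - 2*d - 1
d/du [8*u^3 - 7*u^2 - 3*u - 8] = 24*u^2 - 14*u - 3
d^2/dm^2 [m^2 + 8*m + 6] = 2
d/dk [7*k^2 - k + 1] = 14*k - 1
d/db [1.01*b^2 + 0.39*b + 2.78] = 2.02*b + 0.39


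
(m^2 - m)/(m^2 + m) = (m - 1)/(m + 1)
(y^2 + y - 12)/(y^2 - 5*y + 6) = (y + 4)/(y - 2)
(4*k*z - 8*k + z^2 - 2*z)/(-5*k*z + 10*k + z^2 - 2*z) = (4*k + z)/(-5*k + z)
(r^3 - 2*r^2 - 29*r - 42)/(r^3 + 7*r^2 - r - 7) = (r^3 - 2*r^2 - 29*r - 42)/(r^3 + 7*r^2 - r - 7)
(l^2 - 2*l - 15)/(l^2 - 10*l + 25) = (l + 3)/(l - 5)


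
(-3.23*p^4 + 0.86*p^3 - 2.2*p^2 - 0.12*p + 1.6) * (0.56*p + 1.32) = -1.8088*p^5 - 3.782*p^4 - 0.0968000000000002*p^3 - 2.9712*p^2 + 0.7376*p + 2.112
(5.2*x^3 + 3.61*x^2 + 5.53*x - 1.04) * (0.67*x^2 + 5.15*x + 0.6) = 3.484*x^5 + 29.1987*x^4 + 25.4166*x^3 + 29.9487*x^2 - 2.038*x - 0.624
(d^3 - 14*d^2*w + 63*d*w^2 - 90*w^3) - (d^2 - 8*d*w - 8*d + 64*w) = d^3 - 14*d^2*w - d^2 + 63*d*w^2 + 8*d*w + 8*d - 90*w^3 - 64*w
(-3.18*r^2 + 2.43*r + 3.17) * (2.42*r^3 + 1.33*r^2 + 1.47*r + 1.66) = -7.6956*r^5 + 1.6512*r^4 + 6.2287*r^3 + 2.5094*r^2 + 8.6937*r + 5.2622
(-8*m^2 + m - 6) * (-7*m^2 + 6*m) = 56*m^4 - 55*m^3 + 48*m^2 - 36*m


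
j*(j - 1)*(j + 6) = j^3 + 5*j^2 - 6*j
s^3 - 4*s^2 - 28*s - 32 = (s - 8)*(s + 2)^2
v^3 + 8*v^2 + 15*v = v*(v + 3)*(v + 5)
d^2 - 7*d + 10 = (d - 5)*(d - 2)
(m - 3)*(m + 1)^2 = m^3 - m^2 - 5*m - 3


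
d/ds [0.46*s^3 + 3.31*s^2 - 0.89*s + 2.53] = 1.38*s^2 + 6.62*s - 0.89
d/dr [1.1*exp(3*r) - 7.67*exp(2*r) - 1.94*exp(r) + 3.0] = (3.3*exp(2*r) - 15.34*exp(r) - 1.94)*exp(r)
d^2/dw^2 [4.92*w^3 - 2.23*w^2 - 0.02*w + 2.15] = 29.52*w - 4.46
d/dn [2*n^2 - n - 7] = 4*n - 1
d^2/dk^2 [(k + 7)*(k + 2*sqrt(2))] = 2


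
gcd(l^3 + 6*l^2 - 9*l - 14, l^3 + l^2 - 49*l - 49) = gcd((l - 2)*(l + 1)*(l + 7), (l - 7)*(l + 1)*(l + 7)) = l^2 + 8*l + 7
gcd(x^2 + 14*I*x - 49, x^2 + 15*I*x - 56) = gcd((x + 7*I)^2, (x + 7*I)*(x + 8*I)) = x + 7*I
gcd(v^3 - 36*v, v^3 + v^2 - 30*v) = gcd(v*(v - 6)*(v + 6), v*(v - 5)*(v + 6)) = v^2 + 6*v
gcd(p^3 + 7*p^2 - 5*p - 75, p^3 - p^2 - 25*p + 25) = p + 5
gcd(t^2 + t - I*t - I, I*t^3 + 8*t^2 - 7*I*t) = t - I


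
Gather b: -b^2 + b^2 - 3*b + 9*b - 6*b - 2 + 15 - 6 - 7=0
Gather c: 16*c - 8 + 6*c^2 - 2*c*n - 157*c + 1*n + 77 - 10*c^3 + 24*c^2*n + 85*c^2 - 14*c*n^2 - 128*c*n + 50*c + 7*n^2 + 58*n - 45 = -10*c^3 + c^2*(24*n + 91) + c*(-14*n^2 - 130*n - 91) + 7*n^2 + 59*n + 24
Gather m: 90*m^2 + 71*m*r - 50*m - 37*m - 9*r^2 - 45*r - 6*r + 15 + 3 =90*m^2 + m*(71*r - 87) - 9*r^2 - 51*r + 18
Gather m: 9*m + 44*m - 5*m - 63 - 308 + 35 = 48*m - 336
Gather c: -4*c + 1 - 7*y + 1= -4*c - 7*y + 2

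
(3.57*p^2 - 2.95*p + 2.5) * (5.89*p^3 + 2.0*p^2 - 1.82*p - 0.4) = 21.0273*p^5 - 10.2355*p^4 + 2.3276*p^3 + 8.941*p^2 - 3.37*p - 1.0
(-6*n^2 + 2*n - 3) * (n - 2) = -6*n^3 + 14*n^2 - 7*n + 6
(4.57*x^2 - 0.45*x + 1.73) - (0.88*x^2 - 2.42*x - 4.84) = 3.69*x^2 + 1.97*x + 6.57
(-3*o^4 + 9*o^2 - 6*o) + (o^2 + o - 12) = -3*o^4 + 10*o^2 - 5*o - 12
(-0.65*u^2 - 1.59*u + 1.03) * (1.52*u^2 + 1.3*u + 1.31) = -0.988*u^4 - 3.2618*u^3 - 1.3529*u^2 - 0.7439*u + 1.3493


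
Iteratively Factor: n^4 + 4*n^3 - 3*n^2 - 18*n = (n + 3)*(n^3 + n^2 - 6*n) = n*(n + 3)*(n^2 + n - 6) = n*(n + 3)^2*(n - 2)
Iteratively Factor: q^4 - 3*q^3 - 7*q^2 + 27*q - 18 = (q + 3)*(q^3 - 6*q^2 + 11*q - 6) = (q - 3)*(q + 3)*(q^2 - 3*q + 2) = (q - 3)*(q - 1)*(q + 3)*(q - 2)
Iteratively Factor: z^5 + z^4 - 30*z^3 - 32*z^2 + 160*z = (z - 5)*(z^4 + 6*z^3 - 32*z) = (z - 5)*(z + 4)*(z^3 + 2*z^2 - 8*z) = (z - 5)*(z + 4)^2*(z^2 - 2*z) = z*(z - 5)*(z + 4)^2*(z - 2)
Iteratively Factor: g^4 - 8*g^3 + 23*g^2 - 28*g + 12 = (g - 1)*(g^3 - 7*g^2 + 16*g - 12) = (g - 2)*(g - 1)*(g^2 - 5*g + 6) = (g - 2)^2*(g - 1)*(g - 3)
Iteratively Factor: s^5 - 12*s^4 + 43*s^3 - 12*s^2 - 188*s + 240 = (s + 2)*(s^4 - 14*s^3 + 71*s^2 - 154*s + 120) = (s - 4)*(s + 2)*(s^3 - 10*s^2 + 31*s - 30) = (s - 5)*(s - 4)*(s + 2)*(s^2 - 5*s + 6) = (s - 5)*(s - 4)*(s - 2)*(s + 2)*(s - 3)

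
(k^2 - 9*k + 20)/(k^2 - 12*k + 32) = (k - 5)/(k - 8)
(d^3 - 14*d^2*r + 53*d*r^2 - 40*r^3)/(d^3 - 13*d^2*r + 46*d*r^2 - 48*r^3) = (d^2 - 6*d*r + 5*r^2)/(d^2 - 5*d*r + 6*r^2)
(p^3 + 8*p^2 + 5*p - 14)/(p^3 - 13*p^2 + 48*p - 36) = (p^2 + 9*p + 14)/(p^2 - 12*p + 36)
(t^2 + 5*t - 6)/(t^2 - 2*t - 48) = (t - 1)/(t - 8)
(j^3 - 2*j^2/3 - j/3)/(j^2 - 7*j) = (3*j^2 - 2*j - 1)/(3*(j - 7))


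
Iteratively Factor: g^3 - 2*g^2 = (g)*(g^2 - 2*g) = g^2*(g - 2)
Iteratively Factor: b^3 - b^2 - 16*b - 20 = (b + 2)*(b^2 - 3*b - 10) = (b + 2)^2*(b - 5)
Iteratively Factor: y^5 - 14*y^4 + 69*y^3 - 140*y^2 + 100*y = (y)*(y^4 - 14*y^3 + 69*y^2 - 140*y + 100) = y*(y - 2)*(y^3 - 12*y^2 + 45*y - 50) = y*(y - 2)^2*(y^2 - 10*y + 25) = y*(y - 5)*(y - 2)^2*(y - 5)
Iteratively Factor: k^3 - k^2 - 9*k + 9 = (k - 3)*(k^2 + 2*k - 3) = (k - 3)*(k + 3)*(k - 1)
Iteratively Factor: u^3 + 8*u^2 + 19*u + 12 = (u + 3)*(u^2 + 5*u + 4) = (u + 3)*(u + 4)*(u + 1)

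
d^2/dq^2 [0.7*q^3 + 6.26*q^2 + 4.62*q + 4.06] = 4.2*q + 12.52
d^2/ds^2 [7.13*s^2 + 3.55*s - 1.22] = 14.2600000000000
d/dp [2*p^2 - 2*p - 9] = 4*p - 2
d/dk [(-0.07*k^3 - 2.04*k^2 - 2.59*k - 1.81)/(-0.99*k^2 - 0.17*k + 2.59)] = (0.0693*k^4 + 0.0238000000000005*k^3 - 2.7612*k^2 - 14.151*k - 7.0158)/(0.9801*k^4 + 0.3366*k^3 - 5.0993*k^2 - 0.8806*k + 6.7081)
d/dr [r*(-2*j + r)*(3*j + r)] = -6*j^2 + 2*j*r + 3*r^2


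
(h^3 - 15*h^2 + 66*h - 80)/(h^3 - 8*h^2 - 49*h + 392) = (h^2 - 7*h + 10)/(h^2 - 49)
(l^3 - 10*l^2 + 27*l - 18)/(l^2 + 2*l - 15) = (l^2 - 7*l + 6)/(l + 5)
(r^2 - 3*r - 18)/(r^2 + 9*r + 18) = (r - 6)/(r + 6)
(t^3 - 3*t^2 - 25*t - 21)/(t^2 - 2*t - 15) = (t^2 - 6*t - 7)/(t - 5)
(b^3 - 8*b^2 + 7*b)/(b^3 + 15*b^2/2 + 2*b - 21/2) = 2*b*(b - 7)/(2*b^2 + 17*b + 21)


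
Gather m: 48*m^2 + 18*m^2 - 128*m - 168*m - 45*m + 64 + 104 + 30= 66*m^2 - 341*m + 198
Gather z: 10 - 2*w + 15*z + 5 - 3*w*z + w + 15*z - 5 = -w + z*(30 - 3*w) + 10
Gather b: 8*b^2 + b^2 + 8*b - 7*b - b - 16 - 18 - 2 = 9*b^2 - 36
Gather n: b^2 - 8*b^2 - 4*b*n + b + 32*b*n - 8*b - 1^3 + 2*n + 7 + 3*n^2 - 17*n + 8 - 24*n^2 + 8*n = -7*b^2 - 7*b - 21*n^2 + n*(28*b - 7) + 14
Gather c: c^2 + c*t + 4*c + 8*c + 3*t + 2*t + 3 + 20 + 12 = c^2 + c*(t + 12) + 5*t + 35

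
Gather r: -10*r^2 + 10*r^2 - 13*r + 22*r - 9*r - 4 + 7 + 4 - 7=0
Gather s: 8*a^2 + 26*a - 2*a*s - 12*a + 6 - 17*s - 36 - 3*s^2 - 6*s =8*a^2 + 14*a - 3*s^2 + s*(-2*a - 23) - 30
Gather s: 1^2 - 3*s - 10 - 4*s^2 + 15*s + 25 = -4*s^2 + 12*s + 16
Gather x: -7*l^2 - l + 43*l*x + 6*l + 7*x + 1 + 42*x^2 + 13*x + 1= -7*l^2 + 5*l + 42*x^2 + x*(43*l + 20) + 2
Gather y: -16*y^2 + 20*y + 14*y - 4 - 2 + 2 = -16*y^2 + 34*y - 4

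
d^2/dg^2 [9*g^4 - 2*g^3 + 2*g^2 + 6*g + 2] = 108*g^2 - 12*g + 4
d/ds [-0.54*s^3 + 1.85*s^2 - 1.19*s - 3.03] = -1.62*s^2 + 3.7*s - 1.19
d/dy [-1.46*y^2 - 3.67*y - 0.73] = -2.92*y - 3.67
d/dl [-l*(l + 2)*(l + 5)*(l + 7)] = -4*l^3 - 42*l^2 - 118*l - 70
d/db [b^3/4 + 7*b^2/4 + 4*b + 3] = 3*b^2/4 + 7*b/2 + 4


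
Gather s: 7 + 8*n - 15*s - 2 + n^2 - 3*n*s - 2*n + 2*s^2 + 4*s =n^2 + 6*n + 2*s^2 + s*(-3*n - 11) + 5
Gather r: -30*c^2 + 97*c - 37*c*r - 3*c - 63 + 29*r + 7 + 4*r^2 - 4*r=-30*c^2 + 94*c + 4*r^2 + r*(25 - 37*c) - 56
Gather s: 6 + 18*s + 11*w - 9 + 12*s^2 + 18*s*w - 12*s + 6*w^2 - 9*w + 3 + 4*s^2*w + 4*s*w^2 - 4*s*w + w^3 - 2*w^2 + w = s^2*(4*w + 12) + s*(4*w^2 + 14*w + 6) + w^3 + 4*w^2 + 3*w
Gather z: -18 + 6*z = 6*z - 18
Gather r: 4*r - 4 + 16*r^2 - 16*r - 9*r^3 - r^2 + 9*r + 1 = -9*r^3 + 15*r^2 - 3*r - 3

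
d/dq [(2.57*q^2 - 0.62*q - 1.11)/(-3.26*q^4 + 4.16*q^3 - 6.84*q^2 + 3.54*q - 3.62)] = (16.7564*q^5 - 16.7548*q^4 - 9.316*q^3 + 18.7098*q^2 - 33.7916*q + 6.1738)/(10.6276*q^8 - 27.1232*q^7 + 61.9024*q^6 - 79.9896*q^5 + 99.8408*q^4 - 78.5456*q^3 + 62.0532*q^2 - 25.6296*q + 13.1044)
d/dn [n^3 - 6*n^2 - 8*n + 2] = 3*n^2 - 12*n - 8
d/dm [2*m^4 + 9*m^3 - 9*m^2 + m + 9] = 8*m^3 + 27*m^2 - 18*m + 1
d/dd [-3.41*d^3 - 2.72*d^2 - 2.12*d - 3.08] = -10.23*d^2 - 5.44*d - 2.12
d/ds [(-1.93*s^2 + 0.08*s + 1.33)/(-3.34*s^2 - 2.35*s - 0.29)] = (4.8027*s^2 + 10.0038*s + 3.1023)/(11.1556*s^4 + 15.698*s^3 + 7.4597*s^2 + 1.363*s + 0.0841)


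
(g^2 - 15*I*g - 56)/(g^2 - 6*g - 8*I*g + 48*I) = (g - 7*I)/(g - 6)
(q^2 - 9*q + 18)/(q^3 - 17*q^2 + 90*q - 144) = 1/(q - 8)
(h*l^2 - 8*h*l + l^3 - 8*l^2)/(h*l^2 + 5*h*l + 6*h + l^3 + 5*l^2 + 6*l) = l*(l - 8)/(l^2 + 5*l + 6)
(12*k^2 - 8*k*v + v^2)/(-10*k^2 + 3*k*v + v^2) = (-6*k + v)/(5*k + v)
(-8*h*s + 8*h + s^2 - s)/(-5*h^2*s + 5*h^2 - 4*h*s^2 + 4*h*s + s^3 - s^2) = (-8*h + s)/(-5*h^2 - 4*h*s + s^2)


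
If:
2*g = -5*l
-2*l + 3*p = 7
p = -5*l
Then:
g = 35/34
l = -7/17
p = 35/17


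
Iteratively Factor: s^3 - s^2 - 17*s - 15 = (s + 3)*(s^2 - 4*s - 5) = (s + 1)*(s + 3)*(s - 5)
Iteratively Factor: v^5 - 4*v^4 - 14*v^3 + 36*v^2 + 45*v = (v)*(v^4 - 4*v^3 - 14*v^2 + 36*v + 45) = v*(v - 3)*(v^3 - v^2 - 17*v - 15) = v*(v - 5)*(v - 3)*(v^2 + 4*v + 3) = v*(v - 5)*(v - 3)*(v + 1)*(v + 3)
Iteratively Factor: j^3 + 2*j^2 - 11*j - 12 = (j + 1)*(j^2 + j - 12) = (j + 1)*(j + 4)*(j - 3)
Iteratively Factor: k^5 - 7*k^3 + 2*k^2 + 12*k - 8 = (k - 1)*(k^4 + k^3 - 6*k^2 - 4*k + 8) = (k - 1)^2*(k^3 + 2*k^2 - 4*k - 8) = (k - 1)^2*(k + 2)*(k^2 - 4) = (k - 2)*(k - 1)^2*(k + 2)*(k + 2)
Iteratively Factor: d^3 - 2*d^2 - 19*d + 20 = (d - 1)*(d^2 - d - 20) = (d - 5)*(d - 1)*(d + 4)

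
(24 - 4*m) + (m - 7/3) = 65/3 - 3*m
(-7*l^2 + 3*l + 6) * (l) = -7*l^3 + 3*l^2 + 6*l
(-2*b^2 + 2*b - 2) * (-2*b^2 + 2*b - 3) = 4*b^4 - 8*b^3 + 14*b^2 - 10*b + 6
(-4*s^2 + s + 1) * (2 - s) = 4*s^3 - 9*s^2 + s + 2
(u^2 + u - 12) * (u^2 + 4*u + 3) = u^4 + 5*u^3 - 5*u^2 - 45*u - 36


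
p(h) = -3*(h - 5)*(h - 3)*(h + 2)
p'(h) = -3*(h - 5)*(h - 3) - 3*(h - 5)*(h + 2) - 3*(h - 3)*(h + 2) = -9*h^2 + 36*h + 3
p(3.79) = 16.60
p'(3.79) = 10.16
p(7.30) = -275.93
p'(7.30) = -213.81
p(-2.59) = 75.10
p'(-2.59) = -150.61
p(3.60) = 14.11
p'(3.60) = 15.96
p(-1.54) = -40.97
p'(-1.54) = -73.78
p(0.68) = -80.58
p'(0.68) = 23.32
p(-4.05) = 392.39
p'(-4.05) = -290.42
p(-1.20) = -62.50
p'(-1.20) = -53.16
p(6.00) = -72.00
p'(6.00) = -105.00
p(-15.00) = 14040.00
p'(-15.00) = -2562.00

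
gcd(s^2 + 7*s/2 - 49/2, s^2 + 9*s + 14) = s + 7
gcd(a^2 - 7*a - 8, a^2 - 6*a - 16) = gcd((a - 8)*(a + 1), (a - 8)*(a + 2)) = a - 8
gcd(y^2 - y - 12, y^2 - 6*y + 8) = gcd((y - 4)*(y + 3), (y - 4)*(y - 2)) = y - 4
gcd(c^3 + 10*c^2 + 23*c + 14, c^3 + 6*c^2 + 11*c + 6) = c^2 + 3*c + 2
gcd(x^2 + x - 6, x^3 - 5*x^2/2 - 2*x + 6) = x - 2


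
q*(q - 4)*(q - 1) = q^3 - 5*q^2 + 4*q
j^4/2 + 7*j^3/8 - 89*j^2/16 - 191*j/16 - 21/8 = (j/2 + 1)*(j - 7/2)*(j + 1/4)*(j + 3)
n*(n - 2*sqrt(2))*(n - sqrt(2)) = n^3 - 3*sqrt(2)*n^2 + 4*n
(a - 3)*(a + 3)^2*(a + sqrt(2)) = a^4 + sqrt(2)*a^3 + 3*a^3 - 9*a^2 + 3*sqrt(2)*a^2 - 27*a - 9*sqrt(2)*a - 27*sqrt(2)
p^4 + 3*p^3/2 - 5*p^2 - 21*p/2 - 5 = (p - 5/2)*(p + 1)^2*(p + 2)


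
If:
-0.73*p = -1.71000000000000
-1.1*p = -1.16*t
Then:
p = 2.34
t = 2.22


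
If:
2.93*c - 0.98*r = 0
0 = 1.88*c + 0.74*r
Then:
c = 0.00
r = 0.00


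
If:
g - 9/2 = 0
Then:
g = 9/2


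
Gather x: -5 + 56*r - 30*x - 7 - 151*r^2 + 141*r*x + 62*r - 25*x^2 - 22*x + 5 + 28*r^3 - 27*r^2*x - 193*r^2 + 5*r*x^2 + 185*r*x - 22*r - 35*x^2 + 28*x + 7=28*r^3 - 344*r^2 + 96*r + x^2*(5*r - 60) + x*(-27*r^2 + 326*r - 24)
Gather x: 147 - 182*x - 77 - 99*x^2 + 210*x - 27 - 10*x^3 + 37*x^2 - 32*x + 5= -10*x^3 - 62*x^2 - 4*x + 48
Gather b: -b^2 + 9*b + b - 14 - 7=-b^2 + 10*b - 21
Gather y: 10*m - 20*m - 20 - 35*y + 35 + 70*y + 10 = -10*m + 35*y + 25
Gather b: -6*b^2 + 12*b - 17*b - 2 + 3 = -6*b^2 - 5*b + 1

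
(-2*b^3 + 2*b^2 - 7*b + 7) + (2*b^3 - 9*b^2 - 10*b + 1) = -7*b^2 - 17*b + 8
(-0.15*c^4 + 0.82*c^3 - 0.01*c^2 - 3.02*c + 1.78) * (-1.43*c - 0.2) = 0.2145*c^5 - 1.1426*c^4 - 0.1497*c^3 + 4.3206*c^2 - 1.9414*c - 0.356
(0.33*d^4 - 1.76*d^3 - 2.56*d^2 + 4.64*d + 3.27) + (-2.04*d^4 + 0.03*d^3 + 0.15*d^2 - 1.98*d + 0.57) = -1.71*d^4 - 1.73*d^3 - 2.41*d^2 + 2.66*d + 3.84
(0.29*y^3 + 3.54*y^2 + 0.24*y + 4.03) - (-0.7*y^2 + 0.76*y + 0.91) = 0.29*y^3 + 4.24*y^2 - 0.52*y + 3.12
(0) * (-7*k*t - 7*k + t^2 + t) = 0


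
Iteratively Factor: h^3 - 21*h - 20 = (h + 1)*(h^2 - h - 20) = (h - 5)*(h + 1)*(h + 4)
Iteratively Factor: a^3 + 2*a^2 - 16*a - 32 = (a - 4)*(a^2 + 6*a + 8) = (a - 4)*(a + 2)*(a + 4)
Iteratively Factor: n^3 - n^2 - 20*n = (n - 5)*(n^2 + 4*n) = (n - 5)*(n + 4)*(n)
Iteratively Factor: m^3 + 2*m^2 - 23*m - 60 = (m + 4)*(m^2 - 2*m - 15) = (m + 3)*(m + 4)*(m - 5)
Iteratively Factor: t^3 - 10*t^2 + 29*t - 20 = (t - 1)*(t^2 - 9*t + 20) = (t - 5)*(t - 1)*(t - 4)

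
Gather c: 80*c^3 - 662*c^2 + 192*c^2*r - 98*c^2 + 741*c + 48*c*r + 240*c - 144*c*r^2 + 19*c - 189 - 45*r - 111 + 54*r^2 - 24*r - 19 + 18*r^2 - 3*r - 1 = 80*c^3 + c^2*(192*r - 760) + c*(-144*r^2 + 48*r + 1000) + 72*r^2 - 72*r - 320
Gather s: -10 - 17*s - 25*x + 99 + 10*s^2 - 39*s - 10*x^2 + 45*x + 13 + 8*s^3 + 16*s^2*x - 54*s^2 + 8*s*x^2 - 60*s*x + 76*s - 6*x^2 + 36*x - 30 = 8*s^3 + s^2*(16*x - 44) + s*(8*x^2 - 60*x + 20) - 16*x^2 + 56*x + 72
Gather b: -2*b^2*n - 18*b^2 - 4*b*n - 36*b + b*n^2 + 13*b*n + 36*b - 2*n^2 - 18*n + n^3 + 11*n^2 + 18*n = b^2*(-2*n - 18) + b*(n^2 + 9*n) + n^3 + 9*n^2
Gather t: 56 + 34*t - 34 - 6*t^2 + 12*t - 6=-6*t^2 + 46*t + 16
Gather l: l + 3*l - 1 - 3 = 4*l - 4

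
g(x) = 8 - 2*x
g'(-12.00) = -2.00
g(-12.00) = 32.00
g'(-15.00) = -2.00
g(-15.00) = 38.00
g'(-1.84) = -2.00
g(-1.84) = 11.68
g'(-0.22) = -2.00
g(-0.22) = 8.44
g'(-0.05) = -2.00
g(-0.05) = 8.10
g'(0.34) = -2.00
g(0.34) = 7.32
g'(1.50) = -2.00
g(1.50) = 5.00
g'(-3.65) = -2.00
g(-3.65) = 15.30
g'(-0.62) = -2.00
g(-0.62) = 9.24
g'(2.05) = -2.00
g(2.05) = 3.90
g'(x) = -2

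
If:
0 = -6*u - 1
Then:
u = -1/6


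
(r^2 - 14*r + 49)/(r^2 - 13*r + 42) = (r - 7)/(r - 6)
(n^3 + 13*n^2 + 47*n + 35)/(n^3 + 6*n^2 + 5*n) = (n + 7)/n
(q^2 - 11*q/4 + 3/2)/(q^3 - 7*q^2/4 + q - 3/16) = 4*(q - 2)/(4*q^2 - 4*q + 1)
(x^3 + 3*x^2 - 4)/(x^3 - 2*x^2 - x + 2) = (x^2 + 4*x + 4)/(x^2 - x - 2)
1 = 1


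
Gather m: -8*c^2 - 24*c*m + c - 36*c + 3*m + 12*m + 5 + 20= -8*c^2 - 35*c + m*(15 - 24*c) + 25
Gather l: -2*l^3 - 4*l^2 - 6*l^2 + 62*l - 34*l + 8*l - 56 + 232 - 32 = -2*l^3 - 10*l^2 + 36*l + 144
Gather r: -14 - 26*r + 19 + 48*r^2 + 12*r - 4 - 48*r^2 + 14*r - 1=0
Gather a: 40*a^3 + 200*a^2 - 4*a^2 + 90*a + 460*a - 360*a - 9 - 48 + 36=40*a^3 + 196*a^2 + 190*a - 21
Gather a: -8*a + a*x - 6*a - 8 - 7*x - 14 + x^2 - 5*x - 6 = a*(x - 14) + x^2 - 12*x - 28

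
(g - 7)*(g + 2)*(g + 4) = g^3 - g^2 - 34*g - 56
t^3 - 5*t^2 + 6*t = t*(t - 3)*(t - 2)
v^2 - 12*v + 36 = (v - 6)^2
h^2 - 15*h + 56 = (h - 8)*(h - 7)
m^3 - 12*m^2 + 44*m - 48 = (m - 6)*(m - 4)*(m - 2)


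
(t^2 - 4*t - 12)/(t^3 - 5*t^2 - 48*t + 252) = (t + 2)/(t^2 + t - 42)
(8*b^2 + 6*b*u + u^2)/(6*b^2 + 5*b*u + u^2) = (4*b + u)/(3*b + u)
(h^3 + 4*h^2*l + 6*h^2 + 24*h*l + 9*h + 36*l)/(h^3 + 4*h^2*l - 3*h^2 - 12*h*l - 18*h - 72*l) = (h + 3)/(h - 6)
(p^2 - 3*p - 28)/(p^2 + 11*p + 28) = (p - 7)/(p + 7)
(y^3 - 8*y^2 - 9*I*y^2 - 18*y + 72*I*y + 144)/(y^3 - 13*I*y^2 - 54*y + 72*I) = (y - 8)/(y - 4*I)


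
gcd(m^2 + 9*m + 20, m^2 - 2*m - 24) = m + 4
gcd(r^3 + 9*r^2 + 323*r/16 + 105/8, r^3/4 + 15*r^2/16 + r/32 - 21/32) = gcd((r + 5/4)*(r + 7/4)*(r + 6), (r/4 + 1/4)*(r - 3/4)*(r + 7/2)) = 1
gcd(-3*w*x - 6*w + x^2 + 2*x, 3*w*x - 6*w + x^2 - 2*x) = 1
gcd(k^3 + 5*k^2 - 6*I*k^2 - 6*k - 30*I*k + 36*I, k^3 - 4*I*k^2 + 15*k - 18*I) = k - 6*I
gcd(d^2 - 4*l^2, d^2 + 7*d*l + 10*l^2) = d + 2*l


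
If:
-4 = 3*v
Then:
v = -4/3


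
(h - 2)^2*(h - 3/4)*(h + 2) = h^4 - 11*h^3/4 - 5*h^2/2 + 11*h - 6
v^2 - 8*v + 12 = (v - 6)*(v - 2)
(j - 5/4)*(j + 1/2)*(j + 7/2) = j^3 + 11*j^2/4 - 13*j/4 - 35/16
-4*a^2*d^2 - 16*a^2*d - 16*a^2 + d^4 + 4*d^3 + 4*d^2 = (-2*a + d)*(2*a + d)*(d + 2)^2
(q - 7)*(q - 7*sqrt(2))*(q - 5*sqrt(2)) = q^3 - 12*sqrt(2)*q^2 - 7*q^2 + 70*q + 84*sqrt(2)*q - 490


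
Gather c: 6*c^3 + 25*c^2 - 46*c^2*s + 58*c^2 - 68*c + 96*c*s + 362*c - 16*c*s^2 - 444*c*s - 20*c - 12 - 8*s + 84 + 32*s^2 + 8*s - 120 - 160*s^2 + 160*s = 6*c^3 + c^2*(83 - 46*s) + c*(-16*s^2 - 348*s + 274) - 128*s^2 + 160*s - 48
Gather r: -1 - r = -r - 1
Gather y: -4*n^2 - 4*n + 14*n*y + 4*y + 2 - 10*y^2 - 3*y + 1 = -4*n^2 - 4*n - 10*y^2 + y*(14*n + 1) + 3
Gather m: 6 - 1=5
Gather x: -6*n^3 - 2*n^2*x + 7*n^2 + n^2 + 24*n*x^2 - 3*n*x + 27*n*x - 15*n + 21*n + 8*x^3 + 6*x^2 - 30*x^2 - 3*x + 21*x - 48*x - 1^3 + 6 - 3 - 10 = -6*n^3 + 8*n^2 + 6*n + 8*x^3 + x^2*(24*n - 24) + x*(-2*n^2 + 24*n - 30) - 8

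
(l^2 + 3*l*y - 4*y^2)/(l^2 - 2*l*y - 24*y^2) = (-l + y)/(-l + 6*y)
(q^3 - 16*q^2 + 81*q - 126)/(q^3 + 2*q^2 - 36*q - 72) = (q^2 - 10*q + 21)/(q^2 + 8*q + 12)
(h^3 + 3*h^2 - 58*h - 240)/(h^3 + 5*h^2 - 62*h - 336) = (h + 5)/(h + 7)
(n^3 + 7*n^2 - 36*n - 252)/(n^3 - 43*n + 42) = (n + 6)/(n - 1)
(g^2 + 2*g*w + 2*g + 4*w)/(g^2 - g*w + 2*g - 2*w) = (-g - 2*w)/(-g + w)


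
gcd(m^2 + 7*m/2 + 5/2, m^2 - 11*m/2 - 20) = m + 5/2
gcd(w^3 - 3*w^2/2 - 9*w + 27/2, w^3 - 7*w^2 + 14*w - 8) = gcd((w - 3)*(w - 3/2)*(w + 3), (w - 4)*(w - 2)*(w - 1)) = 1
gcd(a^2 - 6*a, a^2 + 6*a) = a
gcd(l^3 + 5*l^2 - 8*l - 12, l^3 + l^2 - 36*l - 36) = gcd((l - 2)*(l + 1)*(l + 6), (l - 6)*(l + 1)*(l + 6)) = l^2 + 7*l + 6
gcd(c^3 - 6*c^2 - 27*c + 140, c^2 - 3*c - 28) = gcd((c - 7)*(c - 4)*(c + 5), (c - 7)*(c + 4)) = c - 7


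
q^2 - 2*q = q*(q - 2)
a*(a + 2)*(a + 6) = a^3 + 8*a^2 + 12*a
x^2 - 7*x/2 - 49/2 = (x - 7)*(x + 7/2)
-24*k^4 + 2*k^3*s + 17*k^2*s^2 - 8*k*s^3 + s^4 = (-4*k + s)*(-3*k + s)*(-2*k + s)*(k + s)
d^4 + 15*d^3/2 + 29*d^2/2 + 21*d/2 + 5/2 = (d + 1/2)*(d + 1)^2*(d + 5)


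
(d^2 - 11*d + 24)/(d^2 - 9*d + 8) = (d - 3)/(d - 1)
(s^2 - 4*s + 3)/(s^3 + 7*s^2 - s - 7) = (s - 3)/(s^2 + 8*s + 7)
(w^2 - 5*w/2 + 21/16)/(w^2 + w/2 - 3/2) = (16*w^2 - 40*w + 21)/(8*(2*w^2 + w - 3))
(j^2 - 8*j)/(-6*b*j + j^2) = (8 - j)/(6*b - j)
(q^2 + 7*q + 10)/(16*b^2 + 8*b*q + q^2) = (q^2 + 7*q + 10)/(16*b^2 + 8*b*q + q^2)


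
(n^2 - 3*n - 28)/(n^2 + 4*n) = (n - 7)/n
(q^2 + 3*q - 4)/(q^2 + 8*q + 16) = (q - 1)/(q + 4)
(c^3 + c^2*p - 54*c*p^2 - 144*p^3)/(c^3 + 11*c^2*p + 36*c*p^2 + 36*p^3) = (c - 8*p)/(c + 2*p)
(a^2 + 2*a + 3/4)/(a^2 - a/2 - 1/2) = (a + 3/2)/(a - 1)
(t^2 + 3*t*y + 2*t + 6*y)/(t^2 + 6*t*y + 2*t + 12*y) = (t + 3*y)/(t + 6*y)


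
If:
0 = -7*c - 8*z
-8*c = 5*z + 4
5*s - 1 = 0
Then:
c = -32/29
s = 1/5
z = 28/29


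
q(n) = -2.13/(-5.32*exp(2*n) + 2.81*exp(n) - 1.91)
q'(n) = -2.13*(10.64*exp(2*n) - 2.81*exp(n))/(-5.32*exp(2*n) + 2.81*exp(n) - 1.91)^2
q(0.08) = 0.42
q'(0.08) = -0.77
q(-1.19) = 1.38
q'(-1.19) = -0.12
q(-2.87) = 1.20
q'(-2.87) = 0.09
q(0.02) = 0.47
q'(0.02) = -0.83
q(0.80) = 0.10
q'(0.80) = -0.20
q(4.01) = 0.00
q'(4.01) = -0.00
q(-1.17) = 1.37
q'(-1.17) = -0.14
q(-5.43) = 1.12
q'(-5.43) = 0.01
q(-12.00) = 1.12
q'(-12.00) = 0.00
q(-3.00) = 1.19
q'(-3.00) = 0.08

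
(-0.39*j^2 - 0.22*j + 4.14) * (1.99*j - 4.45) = -0.7761*j^3 + 1.2977*j^2 + 9.2176*j - 18.423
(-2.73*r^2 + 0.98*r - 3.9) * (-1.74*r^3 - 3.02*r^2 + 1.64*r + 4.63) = 4.7502*r^5 + 6.5394*r^4 - 0.6508*r^3 + 0.745300000000002*r^2 - 1.8586*r - 18.057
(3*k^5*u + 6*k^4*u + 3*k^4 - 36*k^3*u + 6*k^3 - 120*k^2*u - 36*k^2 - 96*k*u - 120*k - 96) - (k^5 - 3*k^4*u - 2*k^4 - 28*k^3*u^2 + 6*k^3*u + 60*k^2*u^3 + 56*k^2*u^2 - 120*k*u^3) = 3*k^5*u - k^5 + 9*k^4*u + 5*k^4 + 28*k^3*u^2 - 42*k^3*u + 6*k^3 - 60*k^2*u^3 - 56*k^2*u^2 - 120*k^2*u - 36*k^2 + 120*k*u^3 - 96*k*u - 120*k - 96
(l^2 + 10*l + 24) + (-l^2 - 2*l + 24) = 8*l + 48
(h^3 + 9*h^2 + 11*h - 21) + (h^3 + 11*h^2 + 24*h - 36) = 2*h^3 + 20*h^2 + 35*h - 57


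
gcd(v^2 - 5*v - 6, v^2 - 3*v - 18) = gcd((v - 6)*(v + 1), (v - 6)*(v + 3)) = v - 6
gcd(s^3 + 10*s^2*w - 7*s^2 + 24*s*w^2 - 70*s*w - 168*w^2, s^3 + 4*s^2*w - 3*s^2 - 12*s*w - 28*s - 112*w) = s^2 + 4*s*w - 7*s - 28*w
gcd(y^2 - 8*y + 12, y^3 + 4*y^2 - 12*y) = y - 2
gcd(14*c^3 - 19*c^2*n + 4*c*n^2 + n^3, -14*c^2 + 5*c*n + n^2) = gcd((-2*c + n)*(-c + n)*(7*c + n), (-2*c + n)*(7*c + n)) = 14*c^2 - 5*c*n - n^2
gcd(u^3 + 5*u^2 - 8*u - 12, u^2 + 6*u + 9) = 1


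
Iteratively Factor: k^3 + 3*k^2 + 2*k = (k + 1)*(k^2 + 2*k) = k*(k + 1)*(k + 2)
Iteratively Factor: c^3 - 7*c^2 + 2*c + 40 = (c - 4)*(c^2 - 3*c - 10) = (c - 5)*(c - 4)*(c + 2)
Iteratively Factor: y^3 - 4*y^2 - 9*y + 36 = (y - 4)*(y^2 - 9) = (y - 4)*(y - 3)*(y + 3)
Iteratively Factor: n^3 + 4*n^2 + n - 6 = (n + 2)*(n^2 + 2*n - 3) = (n - 1)*(n + 2)*(n + 3)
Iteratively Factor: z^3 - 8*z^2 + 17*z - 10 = (z - 1)*(z^2 - 7*z + 10) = (z - 2)*(z - 1)*(z - 5)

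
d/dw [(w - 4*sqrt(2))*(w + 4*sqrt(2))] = 2*w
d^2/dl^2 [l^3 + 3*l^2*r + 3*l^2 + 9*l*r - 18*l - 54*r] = 6*l + 6*r + 6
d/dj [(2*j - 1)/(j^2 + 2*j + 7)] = 2*(-j^2 + j + 8)/(j^4 + 4*j^3 + 18*j^2 + 28*j + 49)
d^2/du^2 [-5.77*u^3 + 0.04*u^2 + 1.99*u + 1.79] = 0.08 - 34.62*u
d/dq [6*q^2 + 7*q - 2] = 12*q + 7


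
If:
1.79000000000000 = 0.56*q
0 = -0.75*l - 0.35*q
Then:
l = -1.49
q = 3.20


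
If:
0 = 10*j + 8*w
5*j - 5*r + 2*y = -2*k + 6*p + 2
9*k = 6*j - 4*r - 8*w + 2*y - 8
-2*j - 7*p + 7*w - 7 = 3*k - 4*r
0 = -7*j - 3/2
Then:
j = -3/14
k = 62*y/659 - 701/659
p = 82*y/659 - 17715/36904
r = 190*y/659 - 8557/18452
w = 15/56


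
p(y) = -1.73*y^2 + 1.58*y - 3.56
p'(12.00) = -39.94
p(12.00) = -233.72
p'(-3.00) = 11.96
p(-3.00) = -23.87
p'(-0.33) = 2.72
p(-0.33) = -4.27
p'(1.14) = -2.36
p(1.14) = -4.01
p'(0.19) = 0.92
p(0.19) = -3.32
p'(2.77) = -8.00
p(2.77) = -12.46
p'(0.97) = -1.78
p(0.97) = -3.66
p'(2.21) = -6.07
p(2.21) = -8.52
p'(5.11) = -16.10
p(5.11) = -40.66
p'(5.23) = -16.52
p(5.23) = -42.62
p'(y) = 1.58 - 3.46*y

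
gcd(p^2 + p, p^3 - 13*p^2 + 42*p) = p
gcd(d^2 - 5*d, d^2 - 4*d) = d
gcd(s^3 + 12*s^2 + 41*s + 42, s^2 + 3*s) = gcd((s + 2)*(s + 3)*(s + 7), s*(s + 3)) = s + 3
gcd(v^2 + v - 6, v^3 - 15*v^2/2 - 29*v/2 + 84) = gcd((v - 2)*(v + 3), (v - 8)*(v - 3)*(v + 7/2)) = 1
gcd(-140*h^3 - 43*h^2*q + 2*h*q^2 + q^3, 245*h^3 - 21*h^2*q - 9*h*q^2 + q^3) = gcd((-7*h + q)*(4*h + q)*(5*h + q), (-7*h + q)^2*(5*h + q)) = -35*h^2 - 2*h*q + q^2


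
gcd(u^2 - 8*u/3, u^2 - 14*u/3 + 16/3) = u - 8/3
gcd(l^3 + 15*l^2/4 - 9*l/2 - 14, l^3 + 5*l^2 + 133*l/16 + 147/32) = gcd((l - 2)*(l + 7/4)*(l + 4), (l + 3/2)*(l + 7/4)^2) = l + 7/4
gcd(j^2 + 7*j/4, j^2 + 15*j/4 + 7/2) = j + 7/4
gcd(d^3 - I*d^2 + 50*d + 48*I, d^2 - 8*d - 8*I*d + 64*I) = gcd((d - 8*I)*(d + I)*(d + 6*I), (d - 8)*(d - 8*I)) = d - 8*I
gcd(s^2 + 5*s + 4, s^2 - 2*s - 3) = s + 1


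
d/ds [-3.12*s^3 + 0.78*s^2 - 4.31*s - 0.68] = -9.36*s^2 + 1.56*s - 4.31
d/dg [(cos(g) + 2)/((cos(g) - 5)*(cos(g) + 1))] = (cos(g)^2 + 4*cos(g) - 3)*sin(g)/((cos(g) - 5)^2*(cos(g) + 1)^2)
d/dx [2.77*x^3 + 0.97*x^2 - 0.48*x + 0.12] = 8.31*x^2 + 1.94*x - 0.48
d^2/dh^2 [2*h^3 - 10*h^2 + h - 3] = 12*h - 20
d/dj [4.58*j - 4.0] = 4.58000000000000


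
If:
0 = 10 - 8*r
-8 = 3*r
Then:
No Solution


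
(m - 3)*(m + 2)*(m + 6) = m^3 + 5*m^2 - 12*m - 36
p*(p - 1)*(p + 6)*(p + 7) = p^4 + 12*p^3 + 29*p^2 - 42*p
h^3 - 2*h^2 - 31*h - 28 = (h - 7)*(h + 1)*(h + 4)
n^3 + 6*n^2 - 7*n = n*(n - 1)*(n + 7)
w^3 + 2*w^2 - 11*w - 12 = (w - 3)*(w + 1)*(w + 4)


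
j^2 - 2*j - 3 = (j - 3)*(j + 1)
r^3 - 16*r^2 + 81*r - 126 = (r - 7)*(r - 6)*(r - 3)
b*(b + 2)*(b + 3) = b^3 + 5*b^2 + 6*b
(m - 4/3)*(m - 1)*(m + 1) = m^3 - 4*m^2/3 - m + 4/3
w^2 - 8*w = w*(w - 8)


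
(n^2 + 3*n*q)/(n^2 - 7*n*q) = (n + 3*q)/(n - 7*q)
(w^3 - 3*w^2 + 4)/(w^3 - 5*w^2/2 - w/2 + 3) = 2*(w - 2)/(2*w - 3)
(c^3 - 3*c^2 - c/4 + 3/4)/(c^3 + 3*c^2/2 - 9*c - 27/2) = (4*c^2 - 1)/(2*(2*c^2 + 9*c + 9))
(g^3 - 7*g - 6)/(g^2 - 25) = (g^3 - 7*g - 6)/(g^2 - 25)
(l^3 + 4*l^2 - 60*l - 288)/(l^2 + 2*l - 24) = (l^2 - 2*l - 48)/(l - 4)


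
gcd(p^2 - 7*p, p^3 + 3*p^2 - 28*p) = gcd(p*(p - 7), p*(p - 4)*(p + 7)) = p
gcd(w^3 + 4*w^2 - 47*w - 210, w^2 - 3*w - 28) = w - 7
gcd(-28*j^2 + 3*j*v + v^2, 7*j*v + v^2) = 7*j + v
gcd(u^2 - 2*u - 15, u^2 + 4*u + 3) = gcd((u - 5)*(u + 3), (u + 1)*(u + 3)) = u + 3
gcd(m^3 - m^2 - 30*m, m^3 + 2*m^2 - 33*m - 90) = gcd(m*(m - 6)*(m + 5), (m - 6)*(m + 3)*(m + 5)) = m^2 - m - 30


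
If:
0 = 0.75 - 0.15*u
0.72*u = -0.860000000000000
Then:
No Solution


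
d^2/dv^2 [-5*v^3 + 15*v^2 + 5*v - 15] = 30 - 30*v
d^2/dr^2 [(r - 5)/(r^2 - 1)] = 2*(4*r^2*(r - 5) + (5 - 3*r)*(r^2 - 1))/(r^2 - 1)^3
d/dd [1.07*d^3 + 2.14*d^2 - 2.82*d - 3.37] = 3.21*d^2 + 4.28*d - 2.82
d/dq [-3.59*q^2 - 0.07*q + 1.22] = -7.18*q - 0.07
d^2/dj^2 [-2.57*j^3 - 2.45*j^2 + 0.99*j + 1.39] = -15.42*j - 4.9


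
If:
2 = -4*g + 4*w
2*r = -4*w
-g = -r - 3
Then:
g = 2/3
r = -7/3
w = 7/6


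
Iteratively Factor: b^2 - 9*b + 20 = (b - 4)*(b - 5)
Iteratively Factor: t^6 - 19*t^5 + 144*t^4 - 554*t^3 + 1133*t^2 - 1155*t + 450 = (t - 2)*(t^5 - 17*t^4 + 110*t^3 - 334*t^2 + 465*t - 225) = (t - 3)*(t - 2)*(t^4 - 14*t^3 + 68*t^2 - 130*t + 75) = (t - 5)*(t - 3)*(t - 2)*(t^3 - 9*t^2 + 23*t - 15) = (t - 5)*(t - 3)^2*(t - 2)*(t^2 - 6*t + 5) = (t - 5)*(t - 3)^2*(t - 2)*(t - 1)*(t - 5)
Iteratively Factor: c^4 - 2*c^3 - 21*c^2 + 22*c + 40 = (c - 2)*(c^3 - 21*c - 20) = (c - 5)*(c - 2)*(c^2 + 5*c + 4) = (c - 5)*(c - 2)*(c + 4)*(c + 1)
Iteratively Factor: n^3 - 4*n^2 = (n)*(n^2 - 4*n) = n^2*(n - 4)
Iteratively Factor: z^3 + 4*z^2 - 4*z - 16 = (z - 2)*(z^2 + 6*z + 8) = (z - 2)*(z + 4)*(z + 2)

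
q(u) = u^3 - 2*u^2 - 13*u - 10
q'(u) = 3*u^2 - 4*u - 13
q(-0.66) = -2.58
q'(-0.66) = -9.05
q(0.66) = -19.16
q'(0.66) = -14.33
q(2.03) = -36.27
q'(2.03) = -8.76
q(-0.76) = -1.71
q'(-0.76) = -8.23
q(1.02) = -24.28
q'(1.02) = -13.96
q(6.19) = 70.07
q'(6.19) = 77.19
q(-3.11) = -18.99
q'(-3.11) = 28.46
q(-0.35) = -5.74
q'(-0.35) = -11.23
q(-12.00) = -1870.00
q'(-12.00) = 467.00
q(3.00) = -40.00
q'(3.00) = 2.00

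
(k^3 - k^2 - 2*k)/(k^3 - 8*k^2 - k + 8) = k*(k - 2)/(k^2 - 9*k + 8)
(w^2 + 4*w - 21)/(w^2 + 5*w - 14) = (w - 3)/(w - 2)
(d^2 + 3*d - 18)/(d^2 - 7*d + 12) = (d + 6)/(d - 4)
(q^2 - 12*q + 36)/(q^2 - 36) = (q - 6)/(q + 6)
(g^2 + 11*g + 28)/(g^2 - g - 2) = (g^2 + 11*g + 28)/(g^2 - g - 2)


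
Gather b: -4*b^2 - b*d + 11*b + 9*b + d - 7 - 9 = -4*b^2 + b*(20 - d) + d - 16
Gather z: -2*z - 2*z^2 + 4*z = -2*z^2 + 2*z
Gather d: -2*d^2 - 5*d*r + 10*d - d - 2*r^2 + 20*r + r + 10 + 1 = -2*d^2 + d*(9 - 5*r) - 2*r^2 + 21*r + 11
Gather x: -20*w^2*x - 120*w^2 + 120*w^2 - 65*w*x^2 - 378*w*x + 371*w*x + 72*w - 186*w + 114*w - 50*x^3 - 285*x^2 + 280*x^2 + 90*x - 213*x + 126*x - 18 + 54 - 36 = -50*x^3 + x^2*(-65*w - 5) + x*(-20*w^2 - 7*w + 3)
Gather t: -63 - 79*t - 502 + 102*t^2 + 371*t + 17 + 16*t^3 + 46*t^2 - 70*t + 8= 16*t^3 + 148*t^2 + 222*t - 540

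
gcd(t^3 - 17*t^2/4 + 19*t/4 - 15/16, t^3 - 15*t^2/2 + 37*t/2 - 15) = t - 5/2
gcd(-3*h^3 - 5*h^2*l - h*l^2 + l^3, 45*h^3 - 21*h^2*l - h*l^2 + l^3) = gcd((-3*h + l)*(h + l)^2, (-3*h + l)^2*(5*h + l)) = 3*h - l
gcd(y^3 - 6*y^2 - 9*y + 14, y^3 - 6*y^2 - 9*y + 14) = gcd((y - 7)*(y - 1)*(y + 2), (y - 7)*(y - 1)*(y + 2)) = y^3 - 6*y^2 - 9*y + 14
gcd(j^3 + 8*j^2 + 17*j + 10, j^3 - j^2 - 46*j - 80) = j^2 + 7*j + 10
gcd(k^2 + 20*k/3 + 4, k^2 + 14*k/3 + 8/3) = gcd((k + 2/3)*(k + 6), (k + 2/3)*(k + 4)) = k + 2/3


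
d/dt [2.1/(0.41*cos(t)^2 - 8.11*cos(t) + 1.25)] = (1.722*cos(t) - 17.031)*sin(t)/(0.41*cos(t)^2 - 8.11*cos(t) + 1.25)^2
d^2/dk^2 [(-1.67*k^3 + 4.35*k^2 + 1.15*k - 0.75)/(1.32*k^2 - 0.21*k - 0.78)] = (1.4210854715202e-14*k^4 + 2.833002*k^3 + 17.390484*k^2 + 2.255472*k + 3.30579)/(2.299968*k^6 - 1.097712*k^5 - 3.90258*k^4 + 1.288035*k^3 + 2.30607*k^2 - 0.383292*k - 0.474552)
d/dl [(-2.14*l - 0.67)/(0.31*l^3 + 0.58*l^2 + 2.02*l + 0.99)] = (1.3268*l^3 + 1.8643*l^2 + 0.7772*l - 0.7652)/(0.0961*l^6 + 0.3596*l^5 + 1.5888*l^4 + 2.957*l^3 + 5.2288*l^2 + 3.9996*l + 0.9801)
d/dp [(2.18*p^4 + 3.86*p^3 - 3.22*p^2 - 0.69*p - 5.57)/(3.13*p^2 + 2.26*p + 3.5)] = (13.6468*p^5 + 26.8622*p^4 + 47.9672*p^3 + 35.4125*p^2 + 12.3282*p + 10.1732)/(9.7969*p^4 + 14.1476*p^3 + 27.0176*p^2 + 15.82*p + 12.25)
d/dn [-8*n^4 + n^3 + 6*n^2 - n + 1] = -32*n^3 + 3*n^2 + 12*n - 1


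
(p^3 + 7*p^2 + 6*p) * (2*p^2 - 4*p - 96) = 2*p^5 + 10*p^4 - 112*p^3 - 696*p^2 - 576*p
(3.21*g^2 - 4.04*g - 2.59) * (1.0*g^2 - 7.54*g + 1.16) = 3.21*g^4 - 28.2434*g^3 + 31.5952*g^2 + 14.8422*g - 3.0044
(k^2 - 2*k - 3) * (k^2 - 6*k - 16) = k^4 - 8*k^3 - 7*k^2 + 50*k + 48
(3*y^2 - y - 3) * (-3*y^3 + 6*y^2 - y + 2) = -9*y^5 + 21*y^4 - 11*y^2 + y - 6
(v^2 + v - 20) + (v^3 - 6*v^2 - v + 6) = v^3 - 5*v^2 - 14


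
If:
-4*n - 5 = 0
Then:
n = -5/4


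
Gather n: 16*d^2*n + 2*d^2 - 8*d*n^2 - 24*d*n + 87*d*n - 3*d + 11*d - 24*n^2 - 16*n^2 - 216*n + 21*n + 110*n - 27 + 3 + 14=2*d^2 + 8*d + n^2*(-8*d - 40) + n*(16*d^2 + 63*d - 85) - 10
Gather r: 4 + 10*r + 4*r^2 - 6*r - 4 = 4*r^2 + 4*r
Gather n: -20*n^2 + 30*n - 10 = -20*n^2 + 30*n - 10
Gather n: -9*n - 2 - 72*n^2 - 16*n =-72*n^2 - 25*n - 2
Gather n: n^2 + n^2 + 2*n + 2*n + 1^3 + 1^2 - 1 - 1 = 2*n^2 + 4*n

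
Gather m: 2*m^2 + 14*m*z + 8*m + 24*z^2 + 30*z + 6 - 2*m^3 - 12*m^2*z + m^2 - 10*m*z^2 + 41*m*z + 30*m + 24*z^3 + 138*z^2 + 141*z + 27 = -2*m^3 + m^2*(3 - 12*z) + m*(-10*z^2 + 55*z + 38) + 24*z^3 + 162*z^2 + 171*z + 33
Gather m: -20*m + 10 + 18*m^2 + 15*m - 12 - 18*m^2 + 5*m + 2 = 0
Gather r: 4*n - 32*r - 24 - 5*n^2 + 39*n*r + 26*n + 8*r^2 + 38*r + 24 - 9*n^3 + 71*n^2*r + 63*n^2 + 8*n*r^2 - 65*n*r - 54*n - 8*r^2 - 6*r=-9*n^3 + 58*n^2 + 8*n*r^2 - 24*n + r*(71*n^2 - 26*n)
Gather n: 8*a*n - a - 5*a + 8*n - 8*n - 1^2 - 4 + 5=8*a*n - 6*a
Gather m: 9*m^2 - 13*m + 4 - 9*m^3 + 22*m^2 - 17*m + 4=-9*m^3 + 31*m^2 - 30*m + 8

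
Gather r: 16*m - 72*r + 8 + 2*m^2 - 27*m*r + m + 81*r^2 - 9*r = 2*m^2 + 17*m + 81*r^2 + r*(-27*m - 81) + 8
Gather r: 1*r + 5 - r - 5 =0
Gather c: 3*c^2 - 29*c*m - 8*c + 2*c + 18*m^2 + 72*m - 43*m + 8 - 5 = 3*c^2 + c*(-29*m - 6) + 18*m^2 + 29*m + 3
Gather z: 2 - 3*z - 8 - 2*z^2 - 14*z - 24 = -2*z^2 - 17*z - 30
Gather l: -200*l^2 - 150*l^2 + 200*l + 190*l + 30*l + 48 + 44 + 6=-350*l^2 + 420*l + 98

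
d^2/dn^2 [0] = 0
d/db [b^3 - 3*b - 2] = 3*b^2 - 3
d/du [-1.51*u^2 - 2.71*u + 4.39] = -3.02*u - 2.71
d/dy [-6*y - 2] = -6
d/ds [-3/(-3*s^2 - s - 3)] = 3*(-6*s - 1)/(3*s^2 + s + 3)^2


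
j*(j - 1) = j^2 - j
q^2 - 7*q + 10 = (q - 5)*(q - 2)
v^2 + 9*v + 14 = (v + 2)*(v + 7)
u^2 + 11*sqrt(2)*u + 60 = (u + 5*sqrt(2))*(u + 6*sqrt(2))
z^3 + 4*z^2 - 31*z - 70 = (z - 5)*(z + 2)*(z + 7)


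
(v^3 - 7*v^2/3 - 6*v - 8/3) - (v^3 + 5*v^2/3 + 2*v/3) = -4*v^2 - 20*v/3 - 8/3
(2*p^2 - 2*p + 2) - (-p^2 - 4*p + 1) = 3*p^2 + 2*p + 1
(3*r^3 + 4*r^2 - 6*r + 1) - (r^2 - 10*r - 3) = 3*r^3 + 3*r^2 + 4*r + 4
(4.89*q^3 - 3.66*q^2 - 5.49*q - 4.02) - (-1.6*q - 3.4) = 4.89*q^3 - 3.66*q^2 - 3.89*q - 0.62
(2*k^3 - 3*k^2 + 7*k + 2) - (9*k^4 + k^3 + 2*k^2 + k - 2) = -9*k^4 + k^3 - 5*k^2 + 6*k + 4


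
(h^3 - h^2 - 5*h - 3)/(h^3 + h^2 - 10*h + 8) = (h^3 - h^2 - 5*h - 3)/(h^3 + h^2 - 10*h + 8)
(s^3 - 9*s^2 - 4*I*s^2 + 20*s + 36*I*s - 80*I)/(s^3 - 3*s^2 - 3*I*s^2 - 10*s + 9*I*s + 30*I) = (s^2 - 4*s*(1 + I) + 16*I)/(s^2 + s*(2 - 3*I) - 6*I)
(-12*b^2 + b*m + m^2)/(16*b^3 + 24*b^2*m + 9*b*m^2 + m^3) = (-3*b + m)/(4*b^2 + 5*b*m + m^2)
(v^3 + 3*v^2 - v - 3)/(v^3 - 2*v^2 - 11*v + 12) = (v + 1)/(v - 4)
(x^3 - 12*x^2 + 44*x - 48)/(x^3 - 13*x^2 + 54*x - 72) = (x - 2)/(x - 3)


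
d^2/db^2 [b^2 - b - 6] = 2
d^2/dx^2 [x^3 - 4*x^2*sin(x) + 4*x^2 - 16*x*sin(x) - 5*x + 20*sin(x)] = 4*x^2*sin(x) - 16*sqrt(2)*x*cos(x + pi/4) + 6*x - 28*sin(x) - 32*cos(x) + 8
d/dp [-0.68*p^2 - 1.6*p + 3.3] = -1.36*p - 1.6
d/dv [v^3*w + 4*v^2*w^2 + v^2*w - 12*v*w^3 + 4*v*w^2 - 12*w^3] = w*(3*v^2 + 8*v*w + 2*v - 12*w^2 + 4*w)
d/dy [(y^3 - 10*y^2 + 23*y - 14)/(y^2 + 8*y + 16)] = (y^3 + 12*y^2 - 103*y + 120)/(y^3 + 12*y^2 + 48*y + 64)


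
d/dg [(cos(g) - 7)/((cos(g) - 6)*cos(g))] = (sin(g) + 42*sin(g)/cos(g)^2 - 14*tan(g))/(cos(g) - 6)^2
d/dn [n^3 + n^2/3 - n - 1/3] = 3*n^2 + 2*n/3 - 1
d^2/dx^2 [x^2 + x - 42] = 2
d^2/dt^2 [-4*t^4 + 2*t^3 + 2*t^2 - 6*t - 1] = -48*t^2 + 12*t + 4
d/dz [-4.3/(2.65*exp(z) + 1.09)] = 11.395*exp(z)/(2.65*exp(z) + 1.09)^2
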